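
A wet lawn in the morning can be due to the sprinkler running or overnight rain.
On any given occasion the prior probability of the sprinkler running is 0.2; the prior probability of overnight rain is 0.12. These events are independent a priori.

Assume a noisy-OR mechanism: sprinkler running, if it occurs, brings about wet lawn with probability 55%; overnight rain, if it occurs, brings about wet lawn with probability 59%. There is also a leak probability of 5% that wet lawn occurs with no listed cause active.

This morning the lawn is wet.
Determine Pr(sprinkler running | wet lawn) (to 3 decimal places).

Under noisy-OR, P(wet lawn | causes) = 1 − (1−0.05)·∏(1−qᵢ) over the active causes.
Sum P(wet lawn|·) weighted by the priors over the 4 (sprinkler running, overnight rain) configurations:
  P(wet lawn) = 0.05*0.8*0.88 + 0.6105*0.8*0.12 + 0.5725*0.2*0.88 + 0.824725*0.2*0.12
        = 0.035200 + 0.058608 + 0.100760 + 0.019793 = 0.214361
The terms with sprinkler running present sum to 0.120553, so
  P(sprinkler running | wet lawn) = 0.120553 / 0.214361 ≈ 0.562

Pr(sprinkler running | wet lawn) ≈ 0.562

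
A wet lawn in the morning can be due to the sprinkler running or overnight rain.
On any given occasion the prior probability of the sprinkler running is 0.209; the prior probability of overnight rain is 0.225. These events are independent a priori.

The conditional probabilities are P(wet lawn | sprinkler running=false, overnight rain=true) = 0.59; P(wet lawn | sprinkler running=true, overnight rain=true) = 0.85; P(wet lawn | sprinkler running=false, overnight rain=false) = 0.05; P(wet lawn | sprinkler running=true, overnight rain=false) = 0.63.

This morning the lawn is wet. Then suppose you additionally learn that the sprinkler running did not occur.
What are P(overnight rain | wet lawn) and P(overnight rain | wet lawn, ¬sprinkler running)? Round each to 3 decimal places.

P(wet lawn) = 0.05·0.791·0.775 + 0.59·0.791·0.225 + 0.63·0.209·0.775 + 0.85·0.209·0.225 = 0.030651 + 0.105005 + 0.102044 + 0.039971 = 0.277671
The overnight rain-present share is 0.105005 + 0.039971 = 0.144976.
P(overnight rain | wet lawn) = 0.144976 / 0.277671 ≈ 0.522

With the extra evidence:
Weight on overnight rain=true, given the evidence: 0.59*0.225 = 0.132750
Denominator P(wet lawn | ¬sprinkler running): 0.05*0.775 + 0.59*0.225 = 0.171500
Posterior = 0.132750 / 0.171500 ≈ 0.774

P(overnight rain | wet lawn) ≈ 0.522; P(overnight rain | wet lawn, ¬sprinkler running) ≈ 0.774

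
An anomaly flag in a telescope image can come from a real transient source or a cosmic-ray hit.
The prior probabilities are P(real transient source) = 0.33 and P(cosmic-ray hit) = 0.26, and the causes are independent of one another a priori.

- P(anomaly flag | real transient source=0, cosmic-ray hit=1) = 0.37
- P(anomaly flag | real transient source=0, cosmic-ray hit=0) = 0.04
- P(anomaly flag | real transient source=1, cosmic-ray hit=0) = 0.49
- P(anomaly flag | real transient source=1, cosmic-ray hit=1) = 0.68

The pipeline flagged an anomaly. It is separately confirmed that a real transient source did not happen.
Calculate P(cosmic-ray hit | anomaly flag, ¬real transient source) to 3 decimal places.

P(cosmic-ray hit | anomaly flag, ¬real transient source) ≈ 0.765

P(anomaly flag | ¬real transient source) = 0.04*0.74 + 0.37*0.26 = 0.029600 + 0.096200 = 0.125800
Of this, 0.096200 comes from 0.37*0.26 (the cosmic-ray hit=true cases).
So P(cosmic-ray hit | anomaly flag, ¬real transient source) = 0.096200/0.125800 ≈ 0.765.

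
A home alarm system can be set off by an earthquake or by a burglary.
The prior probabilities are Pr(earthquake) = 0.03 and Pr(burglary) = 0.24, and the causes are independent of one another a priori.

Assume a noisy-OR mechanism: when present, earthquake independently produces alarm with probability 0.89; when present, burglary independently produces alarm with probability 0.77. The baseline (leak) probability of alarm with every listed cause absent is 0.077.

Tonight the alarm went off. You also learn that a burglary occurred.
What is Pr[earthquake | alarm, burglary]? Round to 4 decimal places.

Pr[earthquake | alarm, burglary] ≈ 0.0369

Under noisy-OR, P(alarm | causes) = 1 − (1−0.077)·∏(1−qᵢ) over the active causes.
P(alarm | burglary) = 0.78771*0.97 + 0.976648*0.03 = 0.764079 + 0.029299 = 0.793378
Of this, 0.029299 comes from 0.976648*0.03 (the earthquake=true cases).
So P(earthquake | alarm, burglary) = 0.029299/0.793378 ≈ 0.0369.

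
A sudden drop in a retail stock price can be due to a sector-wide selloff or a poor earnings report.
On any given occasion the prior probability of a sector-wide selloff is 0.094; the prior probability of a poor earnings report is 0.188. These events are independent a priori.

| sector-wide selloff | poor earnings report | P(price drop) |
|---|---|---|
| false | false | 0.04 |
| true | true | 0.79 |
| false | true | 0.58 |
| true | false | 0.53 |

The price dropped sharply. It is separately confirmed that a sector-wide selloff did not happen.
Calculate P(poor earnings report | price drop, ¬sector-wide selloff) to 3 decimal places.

Weight on poor earnings report=true, given the evidence: 0.58*0.188 = 0.109040
Normalizer over all consistent configurations: 0.04*0.812 + 0.58*0.188 = 0.141520
P(poor earnings report | price drop, ¬sector-wide selloff) = 0.109040/0.141520 ≈ 0.770

P(poor earnings report | price drop, ¬sector-wide selloff) ≈ 0.770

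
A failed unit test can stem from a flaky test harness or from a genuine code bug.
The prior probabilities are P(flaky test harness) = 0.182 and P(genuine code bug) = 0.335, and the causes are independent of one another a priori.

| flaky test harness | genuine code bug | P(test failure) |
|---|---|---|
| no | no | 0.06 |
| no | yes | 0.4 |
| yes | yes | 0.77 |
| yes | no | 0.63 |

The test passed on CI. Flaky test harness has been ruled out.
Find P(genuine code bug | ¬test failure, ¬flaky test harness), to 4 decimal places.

For the numerator, keep only genuine code bug=true terms: 0.6*0.335 = 0.201000
Denominator P(¬test failure | ¬flaky test harness): 0.94*0.665 + 0.6*0.335 = 0.826100
Posterior = 0.201000 / 0.826100 ≈ 0.2433

P(genuine code bug | ¬test failure, ¬flaky test harness) ≈ 0.2433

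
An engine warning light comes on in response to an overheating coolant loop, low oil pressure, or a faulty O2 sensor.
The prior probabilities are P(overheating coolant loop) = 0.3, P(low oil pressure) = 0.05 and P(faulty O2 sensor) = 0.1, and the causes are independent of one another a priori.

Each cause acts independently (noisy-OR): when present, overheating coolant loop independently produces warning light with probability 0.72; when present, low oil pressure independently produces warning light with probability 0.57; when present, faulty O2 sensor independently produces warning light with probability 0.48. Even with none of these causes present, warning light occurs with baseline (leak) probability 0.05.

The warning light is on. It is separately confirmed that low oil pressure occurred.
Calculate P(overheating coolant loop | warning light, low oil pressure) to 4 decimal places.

P(overheating coolant loop | warning light, low oil pressure) ≈ 0.3846

Under noisy-OR, P(warning light | causes) = 1 − (1−0.05)·∏(1−qᵢ) over the active causes.
P(warning light | low oil pressure) = 0.5915×0.7×0.9 + 0.78758×0.7×0.1 + 0.88562×0.3×0.9 + 0.940522×0.3×0.1 = 0.372645 + 0.055131 + 0.239117 + 0.028216 = 0.695109
The overheating coolant loop-present share is 0.239117 + 0.028216 = 0.267333.
So P(overheating coolant loop | warning light, low oil pressure) = 0.267333/0.695109 ≈ 0.3846.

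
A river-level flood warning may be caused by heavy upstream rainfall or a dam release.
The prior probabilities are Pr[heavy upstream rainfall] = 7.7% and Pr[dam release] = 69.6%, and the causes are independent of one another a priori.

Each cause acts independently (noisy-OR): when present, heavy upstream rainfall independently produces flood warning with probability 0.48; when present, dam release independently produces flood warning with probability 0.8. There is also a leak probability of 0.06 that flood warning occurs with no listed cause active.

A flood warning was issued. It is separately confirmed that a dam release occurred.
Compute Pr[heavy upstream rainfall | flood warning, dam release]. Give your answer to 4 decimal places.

Pr[heavy upstream rainfall | flood warning, dam release] ≈ 0.0848

Under noisy-OR, P(flood warning | causes) = 1 − (1−0.06)·∏(1−qᵢ) over the active causes.
Sum P(flood warning|·) weighted by the priors over both values of heavy upstream rainfall:
  P(flood warning | dam release) = 0.812×0.923 + 0.90224×0.077
        = 0.749476 + 0.069472 = 0.818948
The terms with heavy upstream rainfall present sum to 0.069472, so
  P(heavy upstream rainfall | flood warning, dam release) = 0.069472 / 0.818948 ≈ 0.0848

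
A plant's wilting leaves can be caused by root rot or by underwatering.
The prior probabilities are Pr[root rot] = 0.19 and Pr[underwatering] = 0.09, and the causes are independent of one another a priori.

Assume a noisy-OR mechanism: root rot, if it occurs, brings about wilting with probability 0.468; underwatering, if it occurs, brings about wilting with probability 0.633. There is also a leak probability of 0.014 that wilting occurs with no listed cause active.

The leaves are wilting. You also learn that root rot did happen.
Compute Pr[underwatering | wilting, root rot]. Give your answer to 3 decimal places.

Under noisy-OR, P(wilting | causes) = 1 − (1−0.014)·∏(1−qᵢ) over the active causes.
Numerator (weight on configurations with underwatering): 0.807489×0.09 = 0.072674
The normalizing constant is 0.475448×0.91 + 0.807489×0.09 = 0.505332
P(underwatering | wilting, root rot) = 0.072674/0.505332 ≈ 0.144

Pr[underwatering | wilting, root rot] ≈ 0.144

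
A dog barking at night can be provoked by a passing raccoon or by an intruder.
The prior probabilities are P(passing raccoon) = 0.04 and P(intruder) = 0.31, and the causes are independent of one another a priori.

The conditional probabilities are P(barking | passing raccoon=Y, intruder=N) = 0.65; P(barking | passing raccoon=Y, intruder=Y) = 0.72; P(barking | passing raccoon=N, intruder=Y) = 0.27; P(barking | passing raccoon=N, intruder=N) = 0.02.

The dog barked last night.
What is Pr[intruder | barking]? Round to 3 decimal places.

Pr[intruder | barking] ≈ 0.741

Enumerate the 4 (passing raccoon, intruder) configurations and weight by the priors:
  P(barking) = 0.02*0.96*0.69 + 0.27*0.96*0.31 + 0.65*0.04*0.69 + 0.72*0.04*0.31
        = 0.013248 + 0.080352 + 0.017940 + 0.008928 = 0.120468
Keeping only the intruder-present terms gives 0.089280, so
  P(intruder | barking) = 0.089280 / 0.120468 ≈ 0.741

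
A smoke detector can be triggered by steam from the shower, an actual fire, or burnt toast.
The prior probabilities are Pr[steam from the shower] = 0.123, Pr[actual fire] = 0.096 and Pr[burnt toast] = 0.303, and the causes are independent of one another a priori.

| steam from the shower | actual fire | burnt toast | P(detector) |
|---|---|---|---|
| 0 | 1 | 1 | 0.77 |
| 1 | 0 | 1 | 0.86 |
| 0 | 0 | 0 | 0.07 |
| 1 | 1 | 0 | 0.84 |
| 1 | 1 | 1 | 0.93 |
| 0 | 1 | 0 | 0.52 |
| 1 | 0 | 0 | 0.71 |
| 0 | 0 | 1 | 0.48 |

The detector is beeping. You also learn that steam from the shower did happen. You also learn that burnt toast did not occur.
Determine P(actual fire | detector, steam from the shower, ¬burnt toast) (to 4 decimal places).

P(actual fire | detector, steam from the shower, ¬burnt toast) ≈ 0.1116

P(detector | steam from the shower, ¬burnt toast) = 0.71*0.904 + 0.84*0.096 = 0.641840 + 0.080640 = 0.722480
Of this, 0.080640 comes from 0.84*0.096 (the actual fire=true cases).
P(actual fire | detector, steam from the shower, ¬burnt toast) = 0.080640 / 0.722480 ≈ 0.1116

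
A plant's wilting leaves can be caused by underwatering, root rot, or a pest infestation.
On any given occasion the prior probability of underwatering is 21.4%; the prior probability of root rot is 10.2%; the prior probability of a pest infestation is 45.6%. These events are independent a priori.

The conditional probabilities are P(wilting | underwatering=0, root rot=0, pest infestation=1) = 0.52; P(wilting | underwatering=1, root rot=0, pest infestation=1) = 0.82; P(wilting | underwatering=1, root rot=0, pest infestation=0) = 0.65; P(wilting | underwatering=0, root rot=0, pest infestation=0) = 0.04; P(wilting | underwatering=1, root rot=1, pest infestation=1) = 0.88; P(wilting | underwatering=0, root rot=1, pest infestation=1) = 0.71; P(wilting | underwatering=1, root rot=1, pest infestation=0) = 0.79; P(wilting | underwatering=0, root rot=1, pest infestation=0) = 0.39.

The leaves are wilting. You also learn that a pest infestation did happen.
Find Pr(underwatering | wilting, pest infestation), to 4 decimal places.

Enumerate the 4 (underwatering, root rot) configurations and weight by the priors:
  P(wilting | pest infestation) = 0.52*0.786*0.898 + 0.71*0.786*0.102 + 0.82*0.214*0.898 + 0.88*0.214*0.102
        = 0.367031 + 0.056922 + 0.157581 + 0.019209 = 0.600743
Keeping only the underwatering-present terms gives 0.176790, so
  P(underwatering | wilting, pest infestation) = 0.176790 / 0.600743 ≈ 0.2943

Pr(underwatering | wilting, pest infestation) ≈ 0.2943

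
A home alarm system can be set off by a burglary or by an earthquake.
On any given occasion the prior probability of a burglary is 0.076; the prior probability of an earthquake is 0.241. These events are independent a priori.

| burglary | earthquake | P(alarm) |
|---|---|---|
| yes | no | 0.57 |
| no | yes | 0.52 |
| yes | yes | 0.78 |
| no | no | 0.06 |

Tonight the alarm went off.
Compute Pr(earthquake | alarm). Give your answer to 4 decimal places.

Numerator (weight on configurations with earthquake): 0.115796 + 0.014286 = 0.130082
Denominator P(alarm): 0.06*0.924*0.759 + 0.52*0.924*0.241 + 0.57*0.076*0.759 + 0.78*0.076*0.241 = 0.205041
P(earthquake | alarm) = 0.130082/0.205041 ≈ 0.6344

Pr(earthquake | alarm) ≈ 0.6344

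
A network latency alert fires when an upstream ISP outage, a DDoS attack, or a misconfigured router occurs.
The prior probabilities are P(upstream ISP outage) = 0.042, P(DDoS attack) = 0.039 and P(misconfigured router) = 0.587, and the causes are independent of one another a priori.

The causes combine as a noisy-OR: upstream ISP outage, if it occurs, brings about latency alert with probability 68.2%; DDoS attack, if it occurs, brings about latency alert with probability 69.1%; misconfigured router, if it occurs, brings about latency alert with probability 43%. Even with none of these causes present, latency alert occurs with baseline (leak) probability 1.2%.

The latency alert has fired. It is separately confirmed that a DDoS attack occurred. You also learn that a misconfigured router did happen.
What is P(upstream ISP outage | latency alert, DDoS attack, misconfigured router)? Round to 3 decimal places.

Under noisy-OR, P(latency alert | causes) = 1 − (1−0.012)·∏(1−qᵢ) over the active causes.
Weight on upstream ISP outage=true, given the evidence: 0.944663·0.042 = 0.039676
Denominator P(latency alert | DDoS attack, misconfigured router): 0.825984·0.958 + 0.944663·0.042 = 0.830969
P(upstream ISP outage | latency alert, DDoS attack, misconfigured router) = 0.039676/0.830969 ≈ 0.048

P(upstream ISP outage | latency alert, DDoS attack, misconfigured router) ≈ 0.048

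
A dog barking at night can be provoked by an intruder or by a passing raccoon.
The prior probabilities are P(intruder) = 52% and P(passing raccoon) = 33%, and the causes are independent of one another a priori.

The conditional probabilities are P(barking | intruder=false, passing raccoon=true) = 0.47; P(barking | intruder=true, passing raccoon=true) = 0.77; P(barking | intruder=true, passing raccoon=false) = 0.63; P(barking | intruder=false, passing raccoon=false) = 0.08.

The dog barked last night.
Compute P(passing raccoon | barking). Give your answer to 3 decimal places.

Weight on passing raccoon=true, given the evidence: 0.074448 + 0.132132 = 0.206580
Denominator P(barking): 0.08×0.48×0.67 + 0.47×0.48×0.33 + 0.63×0.52×0.67 + 0.77×0.52×0.33 = 0.451800
Posterior = 0.206580 / 0.451800 ≈ 0.457

P(passing raccoon | barking) ≈ 0.457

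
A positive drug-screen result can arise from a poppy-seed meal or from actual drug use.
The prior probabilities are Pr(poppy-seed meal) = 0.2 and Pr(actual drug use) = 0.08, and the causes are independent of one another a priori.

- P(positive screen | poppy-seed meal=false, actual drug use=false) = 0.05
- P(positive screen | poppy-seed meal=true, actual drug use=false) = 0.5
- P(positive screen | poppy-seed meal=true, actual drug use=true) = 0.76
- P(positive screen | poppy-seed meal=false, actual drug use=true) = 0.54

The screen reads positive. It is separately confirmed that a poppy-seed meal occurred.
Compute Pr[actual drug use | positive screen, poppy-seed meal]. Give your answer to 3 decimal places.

Weight on actual drug use=true, given the evidence: 0.76×0.08 = 0.060800
Denominator P(positive screen | poppy-seed meal): 0.5×0.92 + 0.76×0.08 = 0.520800
Posterior = 0.060800 / 0.520800 ≈ 0.117

Pr[actual drug use | positive screen, poppy-seed meal] ≈ 0.117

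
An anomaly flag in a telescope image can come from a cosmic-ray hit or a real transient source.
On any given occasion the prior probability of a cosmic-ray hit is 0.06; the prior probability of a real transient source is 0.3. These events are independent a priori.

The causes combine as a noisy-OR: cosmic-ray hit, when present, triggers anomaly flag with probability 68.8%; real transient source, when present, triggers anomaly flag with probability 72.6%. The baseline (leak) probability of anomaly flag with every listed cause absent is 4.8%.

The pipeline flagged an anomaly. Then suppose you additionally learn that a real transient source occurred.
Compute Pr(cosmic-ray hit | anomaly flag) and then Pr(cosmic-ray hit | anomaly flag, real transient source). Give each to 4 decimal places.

Pr(cosmic-ray hit | anomaly flag) ≈ 0.1610; Pr(cosmic-ray hit | anomaly flag, real transient source) ≈ 0.0735

Under noisy-OR, P(anomaly flag | causes) = 1 − (1−0.048)·∏(1−qᵢ) over the active causes.
By total probability over the 4 (cosmic-ray hit, real transient source) configurations:
  P(anomaly flag) = 0.048·0.94·0.7 + 0.739152·0.94·0.3 + 0.702976·0.06·0.7 + 0.918615·0.06·0.3
        = 0.031584 + 0.208441 + 0.029525 + 0.016535 = 0.286085
Configurations with cosmic-ray hit contribute 0.046060, so
  P(cosmic-ray hit | anomaly flag) = 0.046060 / 0.286085 ≈ 0.1610

Now also conditioning on real transient source=true:
Numerator (weight on configurations with cosmic-ray hit): 0.918615*0.06 = 0.055117
Normalizer over all consistent configurations: 0.739152*0.94 + 0.918615*0.06 = 0.749920
P(cosmic-ray hit | anomaly flag, real transient source) = 0.055117/0.749920 ≈ 0.0735
Conditioning on real transient source lowers the posterior on cosmic-ray hit: the classic explaining-away effect in a common-effect structure.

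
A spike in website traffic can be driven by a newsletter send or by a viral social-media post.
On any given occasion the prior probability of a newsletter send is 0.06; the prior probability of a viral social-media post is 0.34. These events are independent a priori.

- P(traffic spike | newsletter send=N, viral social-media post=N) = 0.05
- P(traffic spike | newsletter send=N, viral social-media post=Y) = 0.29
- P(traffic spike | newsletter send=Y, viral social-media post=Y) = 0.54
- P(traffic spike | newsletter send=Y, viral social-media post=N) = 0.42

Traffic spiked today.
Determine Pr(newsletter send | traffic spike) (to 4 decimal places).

P(traffic spike) = 0.05×0.94×0.66 + 0.29×0.94×0.34 + 0.42×0.06×0.66 + 0.54×0.06×0.34 = 0.031020 + 0.092684 + 0.016632 + 0.011016 = 0.151352
The newsletter send-present share is 0.016632 + 0.011016 = 0.027648.
So P(newsletter send | traffic spike) = 0.027648/0.151352 ≈ 0.1827.

Pr(newsletter send | traffic spike) ≈ 0.1827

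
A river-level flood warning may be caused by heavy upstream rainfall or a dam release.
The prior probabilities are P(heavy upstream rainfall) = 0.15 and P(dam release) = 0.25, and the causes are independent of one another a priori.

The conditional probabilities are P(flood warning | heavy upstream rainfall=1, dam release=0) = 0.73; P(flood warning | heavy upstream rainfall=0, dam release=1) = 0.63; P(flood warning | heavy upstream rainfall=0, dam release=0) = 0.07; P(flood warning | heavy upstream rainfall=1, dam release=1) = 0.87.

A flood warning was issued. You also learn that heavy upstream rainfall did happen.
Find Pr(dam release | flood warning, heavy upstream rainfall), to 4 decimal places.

Enumerate both values of dam release and weight by the priors:
  P(flood warning | heavy upstream rainfall) = 0.73×0.75 + 0.87×0.25
        = 0.547500 + 0.217500 = 0.765000
Configurations with dam release contribute 0.217500, so
  P(dam release | flood warning, heavy upstream rainfall) = 0.217500 / 0.765000 ≈ 0.2843

Pr(dam release | flood warning, heavy upstream rainfall) ≈ 0.2843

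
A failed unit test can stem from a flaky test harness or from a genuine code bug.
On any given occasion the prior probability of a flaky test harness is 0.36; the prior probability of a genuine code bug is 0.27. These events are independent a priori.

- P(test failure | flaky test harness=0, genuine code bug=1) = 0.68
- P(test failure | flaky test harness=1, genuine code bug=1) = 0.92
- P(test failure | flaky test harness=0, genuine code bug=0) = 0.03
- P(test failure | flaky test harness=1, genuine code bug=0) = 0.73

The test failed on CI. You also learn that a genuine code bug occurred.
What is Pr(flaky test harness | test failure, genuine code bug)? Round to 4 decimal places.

Pr(flaky test harness | test failure, genuine code bug) ≈ 0.4322

Sum P(test failure|·) weighted by the priors over both values of flaky test harness:
  P(test failure | genuine code bug) = 0.68*0.64 + 0.92*0.36
        = 0.435200 + 0.331200 = 0.766400
The terms with flaky test harness present sum to 0.331200, so
  P(flaky test harness | test failure, genuine code bug) = 0.331200 / 0.766400 ≈ 0.4322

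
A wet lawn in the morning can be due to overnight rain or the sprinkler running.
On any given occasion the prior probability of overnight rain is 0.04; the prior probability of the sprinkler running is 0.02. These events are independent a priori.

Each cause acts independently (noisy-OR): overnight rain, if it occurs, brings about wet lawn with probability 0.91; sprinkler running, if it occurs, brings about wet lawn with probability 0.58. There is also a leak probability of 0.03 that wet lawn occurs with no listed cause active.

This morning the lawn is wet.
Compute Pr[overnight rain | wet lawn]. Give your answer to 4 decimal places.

Under noisy-OR, P(wet lawn | causes) = 1 − (1−0.03)·∏(1−qᵢ) over the active causes.
Enumerate the 4 (overnight rain, sprinkler running) configurations and weight by the priors:
  P(wet lawn) = 0.03·0.96·0.98 + 0.5926·0.96·0.02 + 0.9127·0.04·0.98 + 0.963334·0.04·0.02
        = 0.028224 + 0.011378 + 0.035778 + 0.000771 = 0.076151
Configurations with overnight rain contribute 0.036549, so
  P(overnight rain | wet lawn) = 0.036549 / 0.076151 ≈ 0.4800

Pr[overnight rain | wet lawn] ≈ 0.4800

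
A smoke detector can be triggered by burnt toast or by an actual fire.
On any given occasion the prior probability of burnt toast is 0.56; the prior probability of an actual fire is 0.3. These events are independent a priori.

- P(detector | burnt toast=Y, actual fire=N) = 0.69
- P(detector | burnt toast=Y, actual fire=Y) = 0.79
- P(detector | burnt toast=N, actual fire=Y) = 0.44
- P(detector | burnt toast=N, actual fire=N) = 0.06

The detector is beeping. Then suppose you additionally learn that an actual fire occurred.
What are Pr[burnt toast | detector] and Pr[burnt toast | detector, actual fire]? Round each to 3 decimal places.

Pr[burnt toast | detector] ≈ 0.840; Pr[burnt toast | detector, actual fire] ≈ 0.696

Numerator (weight on configurations with burnt toast): 0.270480 + 0.132720 = 0.403200
The normalizing constant is 0.06*0.44*0.7 + 0.44*0.44*0.3 + 0.69*0.56*0.7 + 0.79*0.56*0.3 = 0.479760
Posterior = 0.403200 / 0.479760 ≈ 0.840

Now condition on the additional information:
For the numerator, keep only burnt toast=true terms: 0.79·0.56 = 0.442400
Denominator P(detector | actual fire): 0.44·0.44 + 0.79·0.56 = 0.636000
Posterior = 0.442400 / 0.636000 ≈ 0.696
The drop from 0.840 to 0.696 is the explaining-away (discounting) effect.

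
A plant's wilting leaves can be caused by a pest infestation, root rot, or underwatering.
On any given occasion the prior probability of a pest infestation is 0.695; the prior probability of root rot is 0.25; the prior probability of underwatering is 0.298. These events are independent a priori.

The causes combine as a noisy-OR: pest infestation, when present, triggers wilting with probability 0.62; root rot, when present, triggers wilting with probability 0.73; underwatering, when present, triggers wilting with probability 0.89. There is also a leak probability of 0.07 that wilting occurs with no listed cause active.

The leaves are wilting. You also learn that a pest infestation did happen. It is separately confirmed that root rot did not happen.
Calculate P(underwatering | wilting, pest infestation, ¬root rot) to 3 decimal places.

P(underwatering | wilting, pest infestation, ¬root rot) ≈ 0.387

Under noisy-OR, P(wilting | causes) = 1 − (1−0.07)·∏(1−qᵢ) over the active causes.
P(wilting | pest infestation, ¬root rot) = 0.6466*0.702 + 0.961126*0.298 = 0.453913 + 0.286416 = 0.740329
Of this, 0.286416 comes from 0.961126*0.298 (the underwatering=true cases).
So P(underwatering | wilting, pest infestation, ¬root rot) = 0.286416/0.740329 ≈ 0.387.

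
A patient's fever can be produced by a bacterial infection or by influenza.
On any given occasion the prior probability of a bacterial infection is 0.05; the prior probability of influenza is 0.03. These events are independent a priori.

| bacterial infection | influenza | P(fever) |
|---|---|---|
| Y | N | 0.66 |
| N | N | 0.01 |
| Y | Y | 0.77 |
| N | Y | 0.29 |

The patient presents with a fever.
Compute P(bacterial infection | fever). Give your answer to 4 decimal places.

P(bacterial infection | fever) ≈ 0.6549

P(fever) = 0.01*0.95*0.97 + 0.29*0.95*0.03 + 0.66*0.05*0.97 + 0.77*0.05*0.03 = 0.009215 + 0.008265 + 0.032010 + 0.001155 = 0.050645
The bacterial infection-present share is 0.032010 + 0.001155 = 0.033165.
So P(bacterial infection | fever) = 0.033165/0.050645 ≈ 0.6549.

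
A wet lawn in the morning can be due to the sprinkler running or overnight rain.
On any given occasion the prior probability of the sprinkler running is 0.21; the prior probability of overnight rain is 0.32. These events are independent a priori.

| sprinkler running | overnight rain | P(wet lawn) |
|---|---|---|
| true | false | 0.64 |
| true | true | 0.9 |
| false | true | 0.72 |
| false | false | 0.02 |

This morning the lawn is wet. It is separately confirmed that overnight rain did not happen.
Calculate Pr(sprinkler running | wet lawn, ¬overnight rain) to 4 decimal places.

Pr(sprinkler running | wet lawn, ¬overnight rain) ≈ 0.8948

Weight on sprinkler running=true, given the evidence: 0.64×0.21 = 0.134400
Normalizer over all consistent configurations: 0.02×0.79 + 0.64×0.21 = 0.150200
P(sprinkler running | wet lawn, ¬overnight rain) = 0.134400/0.150200 ≈ 0.8948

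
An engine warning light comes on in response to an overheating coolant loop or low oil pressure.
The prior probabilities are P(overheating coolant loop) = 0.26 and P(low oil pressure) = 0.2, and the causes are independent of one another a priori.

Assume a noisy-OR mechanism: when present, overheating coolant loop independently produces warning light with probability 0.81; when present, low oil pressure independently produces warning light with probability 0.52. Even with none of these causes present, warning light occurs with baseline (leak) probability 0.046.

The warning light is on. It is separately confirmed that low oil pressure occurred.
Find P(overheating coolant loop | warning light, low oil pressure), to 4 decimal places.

Under noisy-OR, P(warning light | causes) = 1 − (1−0.046)·∏(1−qᵢ) over the active causes.
By total probability over both values of overheating coolant loop:
  P(warning light | low oil pressure) = 0.54208·0.74 + 0.912995·0.26
        = 0.401139 + 0.237379 = 0.638518
Configurations with overheating coolant loop contribute 0.237379, so
  P(overheating coolant loop | warning light, low oil pressure) = 0.237379 / 0.638518 ≈ 0.3718

P(overheating coolant loop | warning light, low oil pressure) ≈ 0.3718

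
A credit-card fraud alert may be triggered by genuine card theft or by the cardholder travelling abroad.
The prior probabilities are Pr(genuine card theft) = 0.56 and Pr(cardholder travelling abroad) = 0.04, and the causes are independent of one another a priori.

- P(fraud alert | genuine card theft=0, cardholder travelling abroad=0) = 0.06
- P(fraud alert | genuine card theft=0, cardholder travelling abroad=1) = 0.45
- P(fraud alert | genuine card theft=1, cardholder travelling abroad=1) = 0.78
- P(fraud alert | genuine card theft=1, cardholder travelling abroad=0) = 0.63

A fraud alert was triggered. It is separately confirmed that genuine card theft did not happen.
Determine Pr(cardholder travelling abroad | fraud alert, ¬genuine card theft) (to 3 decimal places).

Pr(cardholder travelling abroad | fraud alert, ¬genuine card theft) ≈ 0.238

Enumerate both values of cardholder travelling abroad and weight by the priors:
  P(fraud alert | ¬genuine card theft) = 0.06·0.96 + 0.45·0.04
        = 0.057600 + 0.018000 = 0.075600
The terms with cardholder travelling abroad present sum to 0.018000, so
  P(cardholder travelling abroad | fraud alert, ¬genuine card theft) = 0.018000 / 0.075600 ≈ 0.238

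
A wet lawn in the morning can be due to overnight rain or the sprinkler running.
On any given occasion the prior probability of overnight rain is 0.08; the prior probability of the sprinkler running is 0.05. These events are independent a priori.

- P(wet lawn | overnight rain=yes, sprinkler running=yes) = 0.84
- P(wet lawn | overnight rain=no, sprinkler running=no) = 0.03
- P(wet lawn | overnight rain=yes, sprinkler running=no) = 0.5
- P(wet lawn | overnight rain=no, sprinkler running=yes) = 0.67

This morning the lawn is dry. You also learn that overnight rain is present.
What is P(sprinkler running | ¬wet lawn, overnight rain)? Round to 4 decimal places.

By total probability over both values of sprinkler running:
  P(¬wet lawn | overnight rain) = 0.5*0.95 + 0.16*0.05
        = 0.475000 + 0.008000 = 0.483000
The terms with sprinkler running present sum to 0.008000, so
  P(sprinkler running | ¬wet lawn, overnight rain) = 0.008000 / 0.483000 ≈ 0.0166

P(sprinkler running | ¬wet lawn, overnight rain) ≈ 0.0166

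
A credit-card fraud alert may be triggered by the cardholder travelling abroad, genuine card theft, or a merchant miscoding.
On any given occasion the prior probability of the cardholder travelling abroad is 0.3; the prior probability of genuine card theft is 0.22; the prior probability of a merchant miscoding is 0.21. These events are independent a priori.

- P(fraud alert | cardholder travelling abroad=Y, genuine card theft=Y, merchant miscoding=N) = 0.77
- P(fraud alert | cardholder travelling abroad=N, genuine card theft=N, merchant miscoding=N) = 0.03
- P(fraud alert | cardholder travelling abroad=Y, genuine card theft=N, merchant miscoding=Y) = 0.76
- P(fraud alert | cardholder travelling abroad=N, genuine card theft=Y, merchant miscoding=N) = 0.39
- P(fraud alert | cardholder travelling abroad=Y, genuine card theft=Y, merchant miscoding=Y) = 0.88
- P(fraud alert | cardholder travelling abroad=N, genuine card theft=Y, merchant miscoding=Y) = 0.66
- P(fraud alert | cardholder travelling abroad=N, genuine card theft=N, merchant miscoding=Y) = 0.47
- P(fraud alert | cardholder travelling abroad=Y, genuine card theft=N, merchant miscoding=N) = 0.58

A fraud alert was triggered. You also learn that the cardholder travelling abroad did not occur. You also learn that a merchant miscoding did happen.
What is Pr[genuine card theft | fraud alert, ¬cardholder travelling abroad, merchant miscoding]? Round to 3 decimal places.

P(fraud alert | ¬cardholder travelling abroad, merchant miscoding) = 0.47*0.78 + 0.66*0.22 = 0.366600 + 0.145200 = 0.511800
Of this, 0.145200 comes from 0.66*0.22 (the genuine card theft=true cases).
So P(genuine card theft | fraud alert, ¬cardholder travelling abroad, merchant miscoding) = 0.145200/0.511800 ≈ 0.284.

Pr[genuine card theft | fraud alert, ¬cardholder travelling abroad, merchant miscoding] ≈ 0.284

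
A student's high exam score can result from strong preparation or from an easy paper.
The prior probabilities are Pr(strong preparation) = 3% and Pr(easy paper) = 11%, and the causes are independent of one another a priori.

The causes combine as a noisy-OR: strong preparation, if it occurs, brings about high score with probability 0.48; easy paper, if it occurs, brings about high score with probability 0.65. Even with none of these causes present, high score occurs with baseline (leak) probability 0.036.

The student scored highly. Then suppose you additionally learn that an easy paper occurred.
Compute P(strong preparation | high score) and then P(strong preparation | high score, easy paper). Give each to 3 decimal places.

P(strong preparation | high score) ≈ 0.136; P(strong preparation | high score, easy paper) ≈ 0.037

Under noisy-OR, P(high score | causes) = 1 − (1−0.036)·∏(1−qᵢ) over the active causes.
P(high score) = 0.036×0.97×0.89 + 0.6626×0.97×0.11 + 0.49872×0.03×0.89 + 0.824552×0.03×0.11 = 0.031079 + 0.070699 + 0.013316 + 0.002721 = 0.117815
The strong preparation-present share is 0.013316 + 0.002721 = 0.016037.
P(strong preparation | high score) = 0.016037 / 0.117815 ≈ 0.136

Now condition on the additional information:
For the numerator, keep only strong preparation=true terms: 0.824552*0.03 = 0.024737
Denominator P(high score | easy paper): 0.6626*0.97 + 0.824552*0.03 = 0.667459
P(strong preparation | high score, easy paper) = 0.024737/0.667459 ≈ 0.037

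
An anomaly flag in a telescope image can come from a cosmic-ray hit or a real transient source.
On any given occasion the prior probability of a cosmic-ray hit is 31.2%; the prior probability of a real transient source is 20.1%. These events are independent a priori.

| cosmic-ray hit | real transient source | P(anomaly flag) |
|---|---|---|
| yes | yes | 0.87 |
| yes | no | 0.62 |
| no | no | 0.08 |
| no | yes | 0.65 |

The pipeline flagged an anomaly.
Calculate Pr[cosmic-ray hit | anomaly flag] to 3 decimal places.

Pr[cosmic-ray hit | anomaly flag] ≈ 0.610

Numerator (weight on configurations with cosmic-ray hit): 0.154559 + 0.054559 = 0.209118
The normalizing constant is 0.08*0.688*0.799 + 0.65*0.688*0.201 + 0.62*0.312*0.799 + 0.87*0.312*0.201 = 0.342982
Posterior = 0.209118 / 0.342982 ≈ 0.610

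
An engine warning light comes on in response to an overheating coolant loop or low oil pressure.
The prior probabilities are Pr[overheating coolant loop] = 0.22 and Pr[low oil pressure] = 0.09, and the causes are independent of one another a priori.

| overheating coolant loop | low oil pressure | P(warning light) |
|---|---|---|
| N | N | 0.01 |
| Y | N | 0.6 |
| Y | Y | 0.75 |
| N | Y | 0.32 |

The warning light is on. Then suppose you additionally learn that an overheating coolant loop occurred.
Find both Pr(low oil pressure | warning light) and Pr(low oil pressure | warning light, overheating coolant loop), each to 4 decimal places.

Pr(low oil pressure | warning light) ≈ 0.2268; Pr(low oil pressure | warning light, overheating coolant loop) ≈ 0.1100

P(warning light) = 0.01·0.78·0.91 + 0.32·0.78·0.09 + 0.6·0.22·0.91 + 0.75·0.22·0.09 = 0.007098 + 0.022464 + 0.120120 + 0.014850 = 0.164532
Restricting to configurations with low oil pressure present: 0.022464 + 0.014850 = 0.037314.
Hence the posterior is 0.037314/0.164532 ≈ 0.2268.

Now also conditioning on overheating coolant loop=true:
By total probability over both values of low oil pressure:
  P(warning light | overheating coolant loop) = 0.6×0.91 + 0.75×0.09
        = 0.546000 + 0.067500 = 0.613500
The terms with low oil pressure present sum to 0.067500, so
  P(low oil pressure | warning light, overheating coolant loop) = 0.067500 / 0.613500 ≈ 0.1100
The drop from 0.2268 to 0.1100 is the explaining-away (discounting) effect.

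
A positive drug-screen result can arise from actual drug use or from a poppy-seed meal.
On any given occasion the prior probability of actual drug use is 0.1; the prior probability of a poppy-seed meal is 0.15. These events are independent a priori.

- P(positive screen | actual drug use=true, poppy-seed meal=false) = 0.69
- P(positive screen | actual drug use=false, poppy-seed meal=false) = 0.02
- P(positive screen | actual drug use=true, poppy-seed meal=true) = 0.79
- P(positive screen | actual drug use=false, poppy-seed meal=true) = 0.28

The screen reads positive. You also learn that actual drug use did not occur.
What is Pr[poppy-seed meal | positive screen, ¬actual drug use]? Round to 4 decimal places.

P(positive screen | ¬actual drug use) = 0.02×0.85 + 0.28×0.15 = 0.017000 + 0.042000 = 0.059000
Of this, 0.042000 comes from 0.28×0.15 (the poppy-seed meal=true cases).
P(poppy-seed meal | positive screen, ¬actual drug use) = 0.042000 / 0.059000 ≈ 0.7119

Pr[poppy-seed meal | positive screen, ¬actual drug use] ≈ 0.7119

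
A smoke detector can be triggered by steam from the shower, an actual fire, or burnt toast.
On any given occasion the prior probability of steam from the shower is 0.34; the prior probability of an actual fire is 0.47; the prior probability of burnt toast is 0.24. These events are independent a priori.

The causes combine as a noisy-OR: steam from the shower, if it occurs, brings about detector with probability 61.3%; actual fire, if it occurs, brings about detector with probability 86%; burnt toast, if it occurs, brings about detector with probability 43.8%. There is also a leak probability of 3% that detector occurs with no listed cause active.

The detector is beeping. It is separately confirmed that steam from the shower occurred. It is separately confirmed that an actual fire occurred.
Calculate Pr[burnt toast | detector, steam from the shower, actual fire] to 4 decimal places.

Under noisy-OR, P(detector | causes) = 1 − (1−0.03)·∏(1−qᵢ) over the active causes.
Numerator (weight on configurations with burnt toast): 0.970464·0.24 = 0.232911
The normalizing constant is 0.947445·0.76 + 0.970464·0.24 = 0.952969
P(burnt toast | detector, steam from the shower, actual fire) = 0.232911/0.952969 ≈ 0.2444

Pr[burnt toast | detector, steam from the shower, actual fire] ≈ 0.2444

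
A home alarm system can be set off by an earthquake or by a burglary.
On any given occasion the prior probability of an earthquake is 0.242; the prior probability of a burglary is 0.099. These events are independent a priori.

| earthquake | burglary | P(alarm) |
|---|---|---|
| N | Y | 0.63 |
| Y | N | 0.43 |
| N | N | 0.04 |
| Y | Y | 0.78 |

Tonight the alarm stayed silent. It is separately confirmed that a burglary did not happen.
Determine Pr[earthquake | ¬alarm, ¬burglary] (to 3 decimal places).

For the numerator, keep only earthquake=true terms: 0.57×0.242 = 0.137940
Normalizer over all consistent configurations: 0.96×0.758 + 0.57×0.242 = 0.865620
P(earthquake | ¬alarm, ¬burglary) = 0.137940/0.865620 ≈ 0.159

Pr[earthquake | ¬alarm, ¬burglary] ≈ 0.159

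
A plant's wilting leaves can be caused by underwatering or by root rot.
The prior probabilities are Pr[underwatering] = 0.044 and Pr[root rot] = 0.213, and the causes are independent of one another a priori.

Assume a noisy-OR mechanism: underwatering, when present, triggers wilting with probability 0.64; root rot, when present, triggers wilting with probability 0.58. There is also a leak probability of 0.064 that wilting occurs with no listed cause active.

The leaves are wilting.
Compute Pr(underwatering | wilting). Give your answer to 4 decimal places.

Under noisy-OR, P(wilting | causes) = 1 − (1−0.064)·∏(1−qᵢ) over the active causes.
Sum P(wilting|·) weighted by the priors over the 4 (underwatering, root rot) configurations:
  P(wilting) = 0.064*0.956*0.787 + 0.60688*0.956*0.213 + 0.66304*0.044*0.787 + 0.858477*0.044*0.213
        = 0.048152 + 0.123578 + 0.022960 + 0.008046 = 0.202736
Configurations with underwatering contribute 0.031006, so
  P(underwatering | wilting) = 0.031006 / 0.202736 ≈ 0.1529

Pr(underwatering | wilting) ≈ 0.1529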